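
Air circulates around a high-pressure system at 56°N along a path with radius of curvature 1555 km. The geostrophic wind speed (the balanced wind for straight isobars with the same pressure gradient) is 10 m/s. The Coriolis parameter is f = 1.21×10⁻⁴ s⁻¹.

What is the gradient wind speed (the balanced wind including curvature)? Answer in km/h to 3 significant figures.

38.1 km/h

Around a high, pressure-gradient force acts outward with centrifugal, so Coriolis balances both:
fV = (1/ρ)|∂P/∂n| + V²/R  →  V² − fR·V + fR·V_g = 0
With fR = 1.21×10⁻⁴ × 1555×10³ m = 188 m/s:
V = [fR − √((fR)² − 4 fR V_g)]/2 = [188 − √(188² − 4×188×10)]/2 = 10.6 m/s
Supergeostrophic (V > V_g = 10 m/s), as expected around a high.
Converting: 10.6 m/s × 3.6 = 38.1 km/h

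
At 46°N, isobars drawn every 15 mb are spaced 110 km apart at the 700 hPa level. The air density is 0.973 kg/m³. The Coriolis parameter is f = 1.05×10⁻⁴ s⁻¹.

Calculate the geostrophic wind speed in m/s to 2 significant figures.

Pressure gradient: |∂P/∂n| = 1500 Pa / 110000 m = 1.36×10⁻² Pa/m
Geostrophic balance (pressure-gradient force = Coriolis force):
V_g = (1/(fρ)) |∂P/∂n| = 1.36×10⁻² / (1.05×10⁻⁴ × 0.973) = 133 m/s

130 m/s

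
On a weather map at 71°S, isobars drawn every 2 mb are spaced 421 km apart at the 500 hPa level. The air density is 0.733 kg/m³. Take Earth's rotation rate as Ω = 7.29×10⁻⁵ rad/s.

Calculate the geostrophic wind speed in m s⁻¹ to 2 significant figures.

Coriolis parameter at 71°S:
f = 2Ω sin φ = 2 × 7.29×10⁻⁵ × sin 71° = 1.38×10⁻⁴ s⁻¹
Pressure gradient: |∂P/∂n| = 200 Pa / 421000 m = 4.75×10⁻⁴ Pa/m
Geostrophic balance (pressure-gradient force = Coriolis force):
V_g = (1/(fρ)) |∂P/∂n| = 4.75×10⁻⁴ / (1.38×10⁻⁴ × 0.733) = 4.70 m/s

4.7 m s⁻¹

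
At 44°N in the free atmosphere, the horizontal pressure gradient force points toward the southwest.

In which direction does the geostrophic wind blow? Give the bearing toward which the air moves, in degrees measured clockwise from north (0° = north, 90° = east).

315°

The pressure-gradient force points toward the southwest (bearing 225°).
Geostrophic balance: in the Northern Hemisphere the Coriolis force deflects motion to the right, so the geostrophic wind blows 90° to the right of the pressure-gradient force (low pressure on the left).
Rotating 225° by 90° clockwise gives 315° — the wind blows toward the northwest.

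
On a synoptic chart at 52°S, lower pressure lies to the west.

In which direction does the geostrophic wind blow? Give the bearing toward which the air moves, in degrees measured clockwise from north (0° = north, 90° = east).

The pressure-gradient force points toward the west (bearing 270°).
Geostrophic balance: in the Southern Hemisphere the Coriolis force deflects motion to the left, so the geostrophic wind blows 90° to the left of the pressure-gradient force (low pressure on the right).
Rotating 270° by 90° counterclockwise gives 180° — the wind blows toward the south.

180°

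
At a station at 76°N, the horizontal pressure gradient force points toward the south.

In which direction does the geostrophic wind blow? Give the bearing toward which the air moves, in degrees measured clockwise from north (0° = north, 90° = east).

The pressure-gradient force points toward the south (bearing 180°).
Geostrophic balance: in the Northern Hemisphere the Coriolis force deflects motion to the right, so the geostrophic wind blows 90° to the right of the pressure-gradient force (low pressure on the left).
Rotating 180° by 90° clockwise gives 270° — the wind blows toward the west.

270°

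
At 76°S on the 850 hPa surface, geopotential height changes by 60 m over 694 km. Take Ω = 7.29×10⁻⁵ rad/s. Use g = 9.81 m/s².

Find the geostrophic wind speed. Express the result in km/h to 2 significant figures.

Coriolis parameter at 76°S:
f = 2Ω sin φ = 2 × 7.29×10⁻⁵ × sin 76° = 1.41×10⁻⁴ s⁻¹
Height gradient: |∂Z/∂n| = 60 m / 694000 m = 8.65×10⁻⁵
On a pressure surface, geostrophic balance gives V_g = (g/f)|∂Z/∂n|:
V_g = 9.81 × 8.65×10⁻⁵ / 1.41×10⁻⁴ = 6.00 m/s
Converting: 6.00 m/s × 3.6 = 22 km/h

22 km/h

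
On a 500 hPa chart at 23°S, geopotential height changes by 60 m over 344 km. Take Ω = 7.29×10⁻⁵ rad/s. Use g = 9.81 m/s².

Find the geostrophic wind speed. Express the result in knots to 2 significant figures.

Coriolis parameter at 23°S:
f = 2Ω sin φ = 2 × 7.29×10⁻⁵ × sin 23° = 5.70×10⁻⁵ s⁻¹
Height gradient: |∂Z/∂n| = 60 m / 344000 m = 1.74×10⁻⁴
On a pressure surface, geostrophic balance gives V_g = (g/f)|∂Z/∂n|:
V_g = 9.81 × 1.74×10⁻⁴ / 5.70×10⁻⁵ = 30.0 m/s
Converting: 30.0 m/s × 1.944 = 58 knots

58 knots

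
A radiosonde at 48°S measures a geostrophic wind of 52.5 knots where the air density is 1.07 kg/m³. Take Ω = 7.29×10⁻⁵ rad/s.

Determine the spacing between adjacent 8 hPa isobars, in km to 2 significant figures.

Coriolis parameter at 48°S:
f = 2Ω sin φ = 2 × 7.29×10⁻⁵ × sin 48° = 1.08×10⁻⁴ s⁻¹
Wind speed in SI: 52.5 knots = 27.0 m/s
Geostrophic balance rearranged: |∂P/∂n| = f ρ V_g
|∂P/∂n| = 1.08×10⁻⁴ × 1.07 × 27.0 = 3.13×10⁻³ Pa/m
Isobar spacing: Δn = ΔP/|∂P/∂n| = 800 Pa / 3.13×10⁻³ Pa/m = 255492 m ≈ 260 km

260 km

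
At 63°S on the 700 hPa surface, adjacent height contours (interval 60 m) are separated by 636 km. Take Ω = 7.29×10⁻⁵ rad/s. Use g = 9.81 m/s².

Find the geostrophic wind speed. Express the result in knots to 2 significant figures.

14 knots

Coriolis parameter at 63°S:
f = 2Ω sin φ = 2 × 7.29×10⁻⁵ × sin 63° = 1.30×10⁻⁴ s⁻¹
Height gradient: |∂Z/∂n| = 60 m / 636000 m = 9.43×10⁻⁵
On a pressure surface, geostrophic balance gives V_g = (g/f)|∂Z/∂n|:
V_g = 9.81 × 9.43×10⁻⁵ / 1.30×10⁻⁴ = 7.12 m/s
Converting: 7.12 m/s × 1.944 = 14 knots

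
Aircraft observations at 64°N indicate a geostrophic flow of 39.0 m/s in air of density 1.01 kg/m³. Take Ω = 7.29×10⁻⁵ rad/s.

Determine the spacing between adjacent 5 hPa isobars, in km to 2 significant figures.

97 km

Coriolis parameter at 64°N:
f = 2Ω sin φ = 2 × 7.29×10⁻⁵ × sin 64° = 1.31×10⁻⁴ s⁻¹
Geostrophic balance rearranged: |∂P/∂n| = f ρ V_g
|∂P/∂n| = 1.31×10⁻⁴ × 1.01 × 39.0 = 5.16×10⁻³ Pa/m
Isobar spacing: Δn = ΔP/|∂P/∂n| = 500 Pa / 5.16×10⁻³ Pa/m = 96865 m ≈ 97 km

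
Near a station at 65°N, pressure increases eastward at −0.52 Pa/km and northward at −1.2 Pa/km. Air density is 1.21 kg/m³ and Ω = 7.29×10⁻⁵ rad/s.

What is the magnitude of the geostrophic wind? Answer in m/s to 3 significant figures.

Coriolis parameter at 65°N:
f = 2Ω sin φ = 2 × 7.29×10⁻⁵ × sin 65° = 1.32×10⁻⁴ s⁻¹
Component geostrophic relations (x east, y north):
u_g = −(1/(fρ)) ∂P/∂y,  v_g = (1/(fρ)) ∂P/∂x
u_g = −(−1.2×10⁻³)/(1.32×10⁻⁴ × 1.21) = 7.51 m/s;  v_g = (−0.52×10⁻³)/(1.32×10⁻⁴ × 1.21) = −3.25 m/s
|V_g| = √(u_g² + v_g²) = 8.18 m/s

8.18 m/s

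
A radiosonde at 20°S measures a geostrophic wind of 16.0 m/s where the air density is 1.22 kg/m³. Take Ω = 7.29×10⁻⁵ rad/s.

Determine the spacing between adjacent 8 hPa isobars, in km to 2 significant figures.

Coriolis parameter at 20°S:
f = 2Ω sin φ = 2 × 7.29×10⁻⁵ × sin 20° = 4.99×10⁻⁵ s⁻¹
Geostrophic balance rearranged: |∂P/∂n| = f ρ V_g
|∂P/∂n| = 4.99×10⁻⁵ × 1.22 × 16.0 = 9.73×10⁻⁴ Pa/m
Isobar spacing: Δn = ΔP/|∂P/∂n| = 800 Pa / 9.73×10⁻⁴ Pa/m = 821866 m ≈ 820 km

820 km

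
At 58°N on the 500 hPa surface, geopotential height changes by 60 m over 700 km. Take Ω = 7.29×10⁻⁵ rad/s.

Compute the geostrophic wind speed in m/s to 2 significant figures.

Coriolis parameter at 58°N:
f = 2Ω sin φ = 2 × 7.29×10⁻⁵ × sin 58° = 1.24×10⁻⁴ s⁻¹
Height gradient: |∂Z/∂n| = 60 m / 700000 m = 8.57×10⁻⁵
On a pressure surface, geostrophic balance gives V_g = (g/f)|∂Z/∂n|:
V_g = 9.81 × 8.57×10⁻⁵ / 1.24×10⁻⁴ = 6.80 m/s

6.8 m/s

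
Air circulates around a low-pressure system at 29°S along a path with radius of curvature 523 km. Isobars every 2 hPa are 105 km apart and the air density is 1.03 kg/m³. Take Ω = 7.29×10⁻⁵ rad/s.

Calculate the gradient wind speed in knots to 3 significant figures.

Coriolis parameter at 29°S:
f = 2Ω sin φ = 2 × 7.29×10⁻⁵ × sin 29° = 7.07×10⁻⁵ s⁻¹
Pressure gradient: |∂P/∂n| = 200 Pa / 105000 m = 1.90×10⁻³ Pa/m
Geostrophic speed: V_g = |∂P/∂n|/(fρ) = 1.90×10⁻³/(7.07×10⁻⁵ × 1.03) = 26.2 m/s
Around a low, centrifugal force acts outward with Coriolis, so pressure-gradient force balances both:
(1/ρ)|∂P/∂n| = fV + V²/R  →  V² + fR·V − fR·V_g = 0
With fR = 7.07×10⁻⁵ × 523×10³ m = 37.0 m/s:
V = [−fR + √((fR)² + 4 fR V_g)]/2 = [−37.0 + √(37.0² + 4×37.0×26.2)]/2 = 17.7 m/s
Subgeostrophic (V < V_g = 26.2 m/s), as expected around a low.
Converting: 17.7 m/s × 1.944 = 34.4 knots

34.4 knots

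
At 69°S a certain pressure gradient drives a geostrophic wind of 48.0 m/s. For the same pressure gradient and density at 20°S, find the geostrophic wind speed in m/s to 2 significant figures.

130 m/s

With the same pressure gradient and density, V_g ∝ 1/f ∝ 1/sin φ.
V₂ = V₁ · sin φ₁ / sin φ₂ = 48.0 × sin 69° / sin 20°
V₂ = 48.0 × 0.9336/0.3420 = 130 m/s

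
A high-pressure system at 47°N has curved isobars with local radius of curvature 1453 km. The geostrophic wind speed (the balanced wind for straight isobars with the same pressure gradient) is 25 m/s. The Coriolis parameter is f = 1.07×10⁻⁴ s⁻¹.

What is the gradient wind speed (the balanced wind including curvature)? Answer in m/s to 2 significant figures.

31 m/s

Around a high, pressure-gradient force acts outward with centrifugal, so Coriolis balances both:
fV = (1/ρ)|∂P/∂n| + V²/R  →  V² − fR·V + fR·V_g = 0
With fR = 1.07×10⁻⁴ × 1453×10³ m = 155 m/s:
V = [fR − √((fR)² − 4 fR V_g)]/2 = [155 − √(155² − 4×155×25)]/2 = 31.3 m/s
Supergeostrophic (V > V_g = 25 m/s), as expected around a high.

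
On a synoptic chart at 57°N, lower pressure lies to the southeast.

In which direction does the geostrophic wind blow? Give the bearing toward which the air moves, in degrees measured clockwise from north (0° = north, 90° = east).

225°

The pressure-gradient force points toward the southeast (bearing 135°).
Geostrophic balance: in the Northern Hemisphere the Coriolis force deflects motion to the right, so the geostrophic wind blows 90° to the right of the pressure-gradient force (low pressure on the left).
Rotating 135° by 90° clockwise gives 225° — the wind blows toward the southwest.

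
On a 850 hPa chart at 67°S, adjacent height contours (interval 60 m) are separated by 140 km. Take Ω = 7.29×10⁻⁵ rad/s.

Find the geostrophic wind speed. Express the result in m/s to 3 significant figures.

Coriolis parameter at 67°S:
f = 2Ω sin φ = 2 × 7.29×10⁻⁵ × sin 67° = 1.34×10⁻⁴ s⁻¹
Height gradient: |∂Z/∂n| = 60 m / 140000 m = 4.29×10⁻⁴
On a pressure surface, geostrophic balance gives V_g = (g/f)|∂Z/∂n|:
V_g = 9.81 × 4.29×10⁻⁴ / 1.34×10⁻⁴ = 31.3 m/s

31.3 m/s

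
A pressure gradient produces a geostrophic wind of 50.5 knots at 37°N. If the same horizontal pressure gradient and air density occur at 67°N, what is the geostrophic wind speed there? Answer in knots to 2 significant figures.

With the same pressure gradient and density, V_g ∝ 1/f ∝ 1/sin φ.
V₂ = V₁ · sin φ₁ / sin φ₂ = 50.5 × sin 37° / sin 67°
V₂ = 50.5 × 0.6018/0.9205 = 33 knots

33 knots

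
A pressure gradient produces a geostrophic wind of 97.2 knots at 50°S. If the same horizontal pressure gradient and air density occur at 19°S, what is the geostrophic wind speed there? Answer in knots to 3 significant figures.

229 knots

With the same pressure gradient and density, V_g ∝ 1/f ∝ 1/sin φ.
V₂ = V₁ · sin φ₁ / sin φ₂ = 97.2 × sin 50° / sin 19°
V₂ = 97.2 × 0.7660/0.3256 = 229 knots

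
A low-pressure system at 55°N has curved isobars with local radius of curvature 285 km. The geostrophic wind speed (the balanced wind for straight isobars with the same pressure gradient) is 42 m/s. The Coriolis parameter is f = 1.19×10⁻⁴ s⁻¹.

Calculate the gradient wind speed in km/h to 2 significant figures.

88 km/h

Around a low, centrifugal force acts outward with Coriolis, so pressure-gradient force balances both:
(1/ρ)|∂P/∂n| = fV + V²/R  →  V² + fR·V − fR·V_g = 0
With fR = 1.19×10⁻⁴ × 285×10³ m = 33.9 m/s:
V = [−fR + √((fR)² + 4 fR V_g)]/2 = [−33.9 + √(33.9² + 4×33.9×42)]/2 = 24.4 m/s
Subgeostrophic (V < V_g = 42 m/s), as expected around a low.
Converting: 24.4 m/s × 3.6 = 88 km/h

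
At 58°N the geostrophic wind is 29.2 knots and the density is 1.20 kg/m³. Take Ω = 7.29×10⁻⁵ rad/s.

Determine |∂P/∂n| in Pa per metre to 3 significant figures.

Coriolis parameter at 58°N:
f = 2Ω sin φ = 2 × 7.29×10⁻⁵ × sin 58° = 1.24×10⁻⁴ s⁻¹
Wind speed in SI: 29.2 knots = 15.0 m/s
Geostrophic balance rearranged: |∂P/∂n| = f ρ V_g
|∂P/∂n| = 1.24×10⁻⁴ × 1.20 × 15.0 = 2.23×10⁻³ Pa/m

2.23×10⁻³ Pa/m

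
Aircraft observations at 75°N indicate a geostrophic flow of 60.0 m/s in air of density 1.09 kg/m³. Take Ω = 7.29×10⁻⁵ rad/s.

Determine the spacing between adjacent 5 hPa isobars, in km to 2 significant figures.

Coriolis parameter at 75°N:
f = 2Ω sin φ = 2 × 7.29×10⁻⁵ × sin 75° = 1.41×10⁻⁴ s⁻¹
Geostrophic balance rearranged: |∂P/∂n| = f ρ V_g
|∂P/∂n| = 1.41×10⁻⁴ × 1.09 × 60.0 = 9.21×10⁻³ Pa/m
Isobar spacing: Δn = ΔP/|∂P/∂n| = 500 Pa / 9.21×10⁻³ Pa/m = 54286 m ≈ 54 km

54 km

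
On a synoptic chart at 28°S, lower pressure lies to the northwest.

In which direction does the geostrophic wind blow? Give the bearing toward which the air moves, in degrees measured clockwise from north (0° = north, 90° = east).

The pressure-gradient force points toward the northwest (bearing 315°).
Geostrophic balance: in the Southern Hemisphere the Coriolis force deflects motion to the left, so the geostrophic wind blows 90° to the left of the pressure-gradient force (low pressure on the right).
Rotating 315° by 90° counterclockwise gives 225° — the wind blows toward the southwest.

225°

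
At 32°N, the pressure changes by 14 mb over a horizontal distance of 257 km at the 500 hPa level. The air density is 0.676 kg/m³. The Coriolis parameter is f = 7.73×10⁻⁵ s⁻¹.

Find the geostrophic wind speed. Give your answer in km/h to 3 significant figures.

Pressure gradient: |∂P/∂n| = 1400 Pa / 257000 m = 5.45×10⁻³ Pa/m
Geostrophic balance (pressure-gradient force = Coriolis force):
V_g = (1/(fρ)) |∂P/∂n| = 5.45×10⁻³ / (7.73×10⁻⁵ × 0.676) = 104 m/s
Converting: 104 m/s × 3.6 = 375 km/h

375 km/h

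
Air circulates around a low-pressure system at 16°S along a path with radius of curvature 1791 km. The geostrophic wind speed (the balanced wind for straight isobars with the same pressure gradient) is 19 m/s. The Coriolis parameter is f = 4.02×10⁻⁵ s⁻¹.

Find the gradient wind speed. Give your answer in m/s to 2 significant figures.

16 m/s

Around a low, centrifugal force acts outward with Coriolis, so pressure-gradient force balances both:
(1/ρ)|∂P/∂n| = fV + V²/R  →  V² + fR·V − fR·V_g = 0
With fR = 4.02×10⁻⁵ × 1791×10³ m = 72.0 m/s:
V = [−fR + √((fR)² + 4 fR V_g)]/2 = [−72.0 + √(72.0² + 4×72.0×19)]/2 = 15.6 m/s
Subgeostrophic (V < V_g = 19 m/s), as expected around a low.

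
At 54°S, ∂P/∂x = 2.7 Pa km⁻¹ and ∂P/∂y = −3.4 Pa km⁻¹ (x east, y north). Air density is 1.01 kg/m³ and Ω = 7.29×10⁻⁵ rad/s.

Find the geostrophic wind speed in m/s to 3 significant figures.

Coriolis parameter at 54°S:
f = 2Ω sin φ = 2 × 7.29×10⁻⁵ × sin 54° = 1.18×10⁻⁴ s⁻¹
In the Southern Hemisphere f is negative: f = −1.18×10⁻⁴ s⁻¹.
Component geostrophic relations (x east, y north):
u_g = −(1/(fρ)) ∂P/∂y,  v_g = (1/(fρ)) ∂P/∂x
u_g = −(−3.4×10⁻³)/(−1.18×10⁻⁴ × 1.01) = −28.5 m/s;  v_g = (2.7×10⁻³)/(−1.18×10⁻⁴ × 1.01) = −22.7 m/s
|V_g| = √(u_g² + v_g²) = 36.4 m/s

36.4 m/s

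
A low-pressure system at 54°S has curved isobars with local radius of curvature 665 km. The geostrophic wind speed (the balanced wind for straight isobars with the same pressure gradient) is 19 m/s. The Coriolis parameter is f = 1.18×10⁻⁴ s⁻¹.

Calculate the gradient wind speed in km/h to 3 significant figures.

Around a low, centrifugal force acts outward with Coriolis, so pressure-gradient force balances both:
(1/ρ)|∂P/∂n| = fV + V²/R  →  V² + fR·V − fR·V_g = 0
With fR = 1.18×10⁻⁴ × 665×10³ m = 78.5 m/s:
V = [−fR + √((fR)² + 4 fR V_g)]/2 = [−78.5 + √(78.5² + 4×78.5×19)]/2 = 15.8 m/s
Subgeostrophic (V < V_g = 19 m/s), as expected around a low.
Converting: 15.8 m/s × 3.6 = 56.9 km/h

56.9 km/h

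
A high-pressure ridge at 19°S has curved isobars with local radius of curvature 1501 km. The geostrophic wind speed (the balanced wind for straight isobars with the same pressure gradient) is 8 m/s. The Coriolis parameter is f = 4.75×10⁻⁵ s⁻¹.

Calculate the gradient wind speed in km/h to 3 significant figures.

Around a high, pressure-gradient force acts outward with centrifugal, so Coriolis balances both:
fV = (1/ρ)|∂P/∂n| + V²/R  →  V² − fR·V + fR·V_g = 0
With fR = 4.75×10⁻⁵ × 1501×10³ m = 71.3 m/s:
V = [fR − √((fR)² − 4 fR V_g)]/2 = [71.3 − √(71.3² − 4×71.3×8)]/2 = 9.18 m/s
Supergeostrophic (V > V_g = 8 m/s), as expected around a high.
Converting: 9.18 m/s × 3.6 = 33.1 km/h

33.1 km/h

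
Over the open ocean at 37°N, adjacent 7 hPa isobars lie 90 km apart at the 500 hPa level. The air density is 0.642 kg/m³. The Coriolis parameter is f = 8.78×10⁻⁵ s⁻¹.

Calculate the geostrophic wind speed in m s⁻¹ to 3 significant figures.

138 m s⁻¹

Pressure gradient: |∂P/∂n| = 700 Pa / 90000 m = 7.78×10⁻³ Pa/m
Geostrophic balance (pressure-gradient force = Coriolis force):
V_g = (1/(fρ)) |∂P/∂n| = 7.78×10⁻³ / (8.78×10⁻⁵ × 0.642) = 138 m/s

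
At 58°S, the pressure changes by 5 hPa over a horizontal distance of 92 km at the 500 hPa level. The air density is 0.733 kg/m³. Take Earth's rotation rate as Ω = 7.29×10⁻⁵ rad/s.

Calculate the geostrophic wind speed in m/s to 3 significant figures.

Coriolis parameter at 58°S:
f = 2Ω sin φ = 2 × 7.29×10⁻⁵ × sin 58° = 1.24×10⁻⁴ s⁻¹
Pressure gradient: |∂P/∂n| = 500 Pa / 92000 m = 5.43×10⁻³ Pa/m
Geostrophic balance (pressure-gradient force = Coriolis force):
V_g = (1/(fρ)) |∂P/∂n| = 5.43×10⁻³ / (1.24×10⁻⁴ × 0.733) = 60.0 m/s

60.0 m/s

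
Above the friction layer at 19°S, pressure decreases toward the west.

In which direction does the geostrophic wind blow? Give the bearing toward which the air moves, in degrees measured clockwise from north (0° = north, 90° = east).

180°

The pressure-gradient force points toward the west (bearing 270°).
Geostrophic balance: in the Southern Hemisphere the Coriolis force deflects motion to the left, so the geostrophic wind blows 90° to the left of the pressure-gradient force (low pressure on the right).
Rotating 270° by 90° counterclockwise gives 180° — the wind blows toward the south.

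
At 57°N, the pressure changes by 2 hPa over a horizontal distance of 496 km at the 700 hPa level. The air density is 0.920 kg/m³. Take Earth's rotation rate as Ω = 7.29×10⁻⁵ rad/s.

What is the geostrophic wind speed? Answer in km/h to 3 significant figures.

Coriolis parameter at 57°N:
f = 2Ω sin φ = 2 × 7.29×10⁻⁵ × sin 57° = 1.22×10⁻⁴ s⁻¹
Pressure gradient: |∂P/∂n| = 200 Pa / 496000 m = 4.03×10⁻⁴ Pa/m
Geostrophic balance (pressure-gradient force = Coriolis force):
V_g = (1/(fρ)) |∂P/∂n| = 4.03×10⁻⁴ / (1.22×10⁻⁴ × 0.920) = 3.58 m/s
Converting: 3.58 m/s × 3.6 = 12.9 km/h

12.9 km/h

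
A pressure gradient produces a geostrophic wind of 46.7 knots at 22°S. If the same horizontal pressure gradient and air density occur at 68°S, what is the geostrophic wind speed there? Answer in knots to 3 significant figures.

With the same pressure gradient and density, V_g ∝ 1/f ∝ 1/sin φ.
V₂ = V₁ · sin φ₁ / sin φ₂ = 46.7 × sin 22° / sin 68°
V₂ = 46.7 × 0.3746/0.9272 = 18.9 knots

18.9 knots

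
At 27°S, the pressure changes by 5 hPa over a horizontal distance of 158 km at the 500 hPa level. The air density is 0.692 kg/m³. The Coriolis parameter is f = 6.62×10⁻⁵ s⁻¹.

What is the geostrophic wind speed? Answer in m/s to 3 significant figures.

Pressure gradient: |∂P/∂n| = 500 Pa / 158000 m = 3.16×10⁻³ Pa/m
Geostrophic balance (pressure-gradient force = Coriolis force):
V_g = (1/(fρ)) |∂P/∂n| = 3.16×10⁻³ / (6.62×10⁻⁵ × 0.692) = 69.1 m/s

69.1 m/s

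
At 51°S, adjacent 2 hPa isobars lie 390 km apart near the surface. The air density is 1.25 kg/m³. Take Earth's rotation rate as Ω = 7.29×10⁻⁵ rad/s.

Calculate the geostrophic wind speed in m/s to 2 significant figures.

3.6 m/s

Coriolis parameter at 51°S:
f = 2Ω sin φ = 2 × 7.29×10⁻⁵ × sin 51° = 1.13×10⁻⁴ s⁻¹
Pressure gradient: |∂P/∂n| = 200 Pa / 390000 m = 5.13×10⁻⁴ Pa/m
Geostrophic balance (pressure-gradient force = Coriolis force):
V_g = (1/(fρ)) |∂P/∂n| = 5.13×10⁻⁴ / (1.13×10⁻⁴ × 1.25) = 3.62 m/s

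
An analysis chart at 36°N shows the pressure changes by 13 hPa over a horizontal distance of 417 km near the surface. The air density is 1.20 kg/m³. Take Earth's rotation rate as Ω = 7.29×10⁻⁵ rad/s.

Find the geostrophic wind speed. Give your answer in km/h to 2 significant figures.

Coriolis parameter at 36°N:
f = 2Ω sin φ = 2 × 7.29×10⁻⁵ × sin 36° = 8.57×10⁻⁵ s⁻¹
Pressure gradient: |∂P/∂n| = 1300 Pa / 417000 m = 3.12×10⁻³ Pa/m
Geostrophic balance (pressure-gradient force = Coriolis force):
V_g = (1/(fρ)) |∂P/∂n| = 3.12×10⁻³ / (8.57×10⁻⁵ × 1.20) = 30.3 m/s
Converting: 30.3 m/s × 3.6 = 110 km/h

110 km/h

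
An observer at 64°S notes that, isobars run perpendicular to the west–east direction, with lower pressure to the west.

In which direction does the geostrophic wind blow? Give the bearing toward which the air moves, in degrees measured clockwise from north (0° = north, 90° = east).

180°

The pressure-gradient force points toward the west (bearing 270°).
Geostrophic balance: in the Southern Hemisphere the Coriolis force deflects motion to the left, so the geostrophic wind blows 90° to the left of the pressure-gradient force (low pressure on the right).
Rotating 270° by 90° counterclockwise gives 180° — the wind blows toward the south.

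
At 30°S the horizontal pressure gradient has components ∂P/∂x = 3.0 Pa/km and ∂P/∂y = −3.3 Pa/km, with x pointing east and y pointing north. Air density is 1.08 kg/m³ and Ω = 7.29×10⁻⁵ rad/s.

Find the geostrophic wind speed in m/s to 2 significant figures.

57 m/s

Coriolis parameter at 30°S:
f = 2Ω sin φ = 2 × 7.29×10⁻⁵ × sin 30° = 7.29×10⁻⁵ s⁻¹
In the Southern Hemisphere f is negative: f = −7.29×10⁻⁵ s⁻¹.
Component geostrophic relations (x east, y north):
u_g = −(1/(fρ)) ∂P/∂y,  v_g = (1/(fρ)) ∂P/∂x
u_g = −(−3.3×10⁻³)/(−7.29×10⁻⁵ × 1.08) = −41.9 m/s;  v_g = (3.0×10⁻³)/(−7.29×10⁻⁵ × 1.08) = −38.1 m/s
|V_g| = √(u_g² + v_g²) = 56.6 m/s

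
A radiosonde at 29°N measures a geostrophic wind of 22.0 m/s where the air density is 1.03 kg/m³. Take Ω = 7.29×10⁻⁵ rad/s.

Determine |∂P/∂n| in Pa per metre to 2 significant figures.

1.6×10⁻³ Pa/m

Coriolis parameter at 29°N:
f = 2Ω sin φ = 2 × 7.29×10⁻⁵ × sin 29° = 7.07×10⁻⁵ s⁻¹
Geostrophic balance rearranged: |∂P/∂n| = f ρ V_g
|∂P/∂n| = 7.07×10⁻⁵ × 1.03 × 22.0 = 1.60×10⁻³ Pa/m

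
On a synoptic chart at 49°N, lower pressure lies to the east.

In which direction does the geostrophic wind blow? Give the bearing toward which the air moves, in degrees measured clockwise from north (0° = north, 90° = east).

The pressure-gradient force points toward the east (bearing 090°).
Geostrophic balance: in the Northern Hemisphere the Coriolis force deflects motion to the right, so the geostrophic wind blows 90° to the right of the pressure-gradient force (low pressure on the left).
Rotating 090° by 90° clockwise gives 180° — the wind blows toward the south.

180°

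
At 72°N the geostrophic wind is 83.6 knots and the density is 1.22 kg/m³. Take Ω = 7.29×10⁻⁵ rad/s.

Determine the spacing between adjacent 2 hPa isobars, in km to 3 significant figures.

Coriolis parameter at 72°N:
f = 2Ω sin φ = 2 × 7.29×10⁻⁵ × sin 72° = 1.39×10⁻⁴ s⁻¹
Wind speed in SI: 83.6 knots = 43.0 m/s
Geostrophic balance rearranged: |∂P/∂n| = f ρ V_g
|∂P/∂n| = 1.39×10⁻⁴ × 1.22 × 43.0 = 7.28×10⁻³ Pa/m
Isobar spacing: Δn = ΔP/|∂P/∂n| = 200 Pa / 7.28×10⁻³ Pa/m = 27489 m ≈ 27.5 km

27.5 km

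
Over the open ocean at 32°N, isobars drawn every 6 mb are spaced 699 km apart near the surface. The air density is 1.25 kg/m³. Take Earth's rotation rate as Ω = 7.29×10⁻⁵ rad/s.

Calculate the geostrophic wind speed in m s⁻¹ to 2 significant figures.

8.9 m s⁻¹

Coriolis parameter at 32°N:
f = 2Ω sin φ = 2 × 7.29×10⁻⁵ × sin 32° = 7.73×10⁻⁵ s⁻¹
Pressure gradient: |∂P/∂n| = 600 Pa / 699000 m = 8.58×10⁻⁴ Pa/m
Geostrophic balance (pressure-gradient force = Coriolis force):
V_g = (1/(fρ)) |∂P/∂n| = 8.58×10⁻⁴ / (7.73×10⁻⁵ × 1.25) = 8.89 m/s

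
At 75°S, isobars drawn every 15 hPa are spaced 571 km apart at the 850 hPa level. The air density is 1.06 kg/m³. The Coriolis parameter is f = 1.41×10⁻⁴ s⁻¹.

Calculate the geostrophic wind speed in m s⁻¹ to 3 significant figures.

17.6 m s⁻¹

Pressure gradient: |∂P/∂n| = 1500 Pa / 571000 m = 2.63×10⁻³ Pa/m
Geostrophic balance (pressure-gradient force = Coriolis force):
V_g = (1/(fρ)) |∂P/∂n| = 2.63×10⁻³ / (1.41×10⁻⁴ × 1.06) = 17.6 m/s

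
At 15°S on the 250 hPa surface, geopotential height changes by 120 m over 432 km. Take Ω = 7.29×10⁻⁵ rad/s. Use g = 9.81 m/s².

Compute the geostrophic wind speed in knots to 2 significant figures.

Coriolis parameter at 15°S:
f = 2Ω sin φ = 2 × 7.29×10⁻⁵ × sin 15° = 3.77×10⁻⁵ s⁻¹
Height gradient: |∂Z/∂n| = 120 m / 432000 m = 2.78×10⁻⁴
On a pressure surface, geostrophic balance gives V_g = (g/f)|∂Z/∂n|:
V_g = 9.81 × 2.78×10⁻⁴ / 3.77×10⁻⁵ = 72.2 m/s
Converting: 72.2 m/s × 1.944 = 140 knots

140 knots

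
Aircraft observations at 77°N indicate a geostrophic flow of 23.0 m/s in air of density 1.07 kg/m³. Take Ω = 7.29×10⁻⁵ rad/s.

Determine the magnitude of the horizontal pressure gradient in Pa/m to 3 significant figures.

Coriolis parameter at 77°N:
f = 2Ω sin φ = 2 × 7.29×10⁻⁵ × sin 77° = 1.42×10⁻⁴ s⁻¹
Geostrophic balance rearranged: |∂P/∂n| = f ρ V_g
|∂P/∂n| = 1.42×10⁻⁴ × 1.07 × 23.0 = 3.50×10⁻³ Pa/m

3.50×10⁻³ Pa/m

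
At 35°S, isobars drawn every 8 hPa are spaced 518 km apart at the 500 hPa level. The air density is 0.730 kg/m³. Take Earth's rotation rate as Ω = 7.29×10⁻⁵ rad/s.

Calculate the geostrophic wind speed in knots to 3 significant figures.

49.2 knots

Coriolis parameter at 35°S:
f = 2Ω sin φ = 2 × 7.29×10⁻⁵ × sin 35° = 8.36×10⁻⁵ s⁻¹
Pressure gradient: |∂P/∂n| = 800 Pa / 518000 m = 1.54×10⁻³ Pa/m
Geostrophic balance (pressure-gradient force = Coriolis force):
V_g = (1/(fρ)) |∂P/∂n| = 1.54×10⁻³ / (8.36×10⁻⁵ × 0.730) = 25.3 m/s
Converting: 25.3 m/s × 1.944 = 49.2 knots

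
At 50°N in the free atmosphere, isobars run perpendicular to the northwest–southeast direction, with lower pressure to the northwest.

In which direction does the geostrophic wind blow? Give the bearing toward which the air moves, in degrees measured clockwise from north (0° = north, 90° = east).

The pressure-gradient force points toward the northwest (bearing 315°).
Geostrophic balance: in the Northern Hemisphere the Coriolis force deflects motion to the right, so the geostrophic wind blows 90° to the right of the pressure-gradient force (low pressure on the left).
Rotating 315° by 90° clockwise gives 045° — the wind blows toward the northeast.

045°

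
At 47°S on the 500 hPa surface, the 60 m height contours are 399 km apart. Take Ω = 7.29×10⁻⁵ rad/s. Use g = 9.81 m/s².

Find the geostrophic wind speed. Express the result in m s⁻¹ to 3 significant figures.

13.8 m s⁻¹

Coriolis parameter at 47°S:
f = 2Ω sin φ = 2 × 7.29×10⁻⁵ × sin 47° = 1.07×10⁻⁴ s⁻¹
Height gradient: |∂Z/∂n| = 60 m / 399000 m = 1.50×10⁻⁴
On a pressure surface, geostrophic balance gives V_g = (g/f)|∂Z/∂n|:
V_g = 9.81 × 1.50×10⁻⁴ / 1.07×10⁻⁴ = 13.8 m/s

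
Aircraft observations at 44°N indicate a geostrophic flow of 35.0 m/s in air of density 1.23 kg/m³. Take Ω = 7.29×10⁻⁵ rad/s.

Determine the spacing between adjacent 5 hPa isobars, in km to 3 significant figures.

115 km

Coriolis parameter at 44°N:
f = 2Ω sin φ = 2 × 7.29×10⁻⁵ × sin 44° = 1.01×10⁻⁴ s⁻¹
Geostrophic balance rearranged: |∂P/∂n| = f ρ V_g
|∂P/∂n| = 1.01×10⁻⁴ × 1.23 × 35.0 = 4.36×10⁻³ Pa/m
Isobar spacing: Δn = ΔP/|∂P/∂n| = 500 Pa / 4.36×10⁻³ Pa/m = 114675 m ≈ 115 km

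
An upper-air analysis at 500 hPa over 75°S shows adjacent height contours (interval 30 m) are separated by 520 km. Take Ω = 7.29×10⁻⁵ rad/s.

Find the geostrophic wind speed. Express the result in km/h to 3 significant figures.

Coriolis parameter at 75°S:
f = 2Ω sin φ = 2 × 7.29×10⁻⁵ × sin 75° = 1.41×10⁻⁴ s⁻¹
Height gradient: |∂Z/∂n| = 30 m / 520000 m = 5.77×10⁻⁵
On a pressure surface, geostrophic balance gives V_g = (g/f)|∂Z/∂n|:
V_g = 9.81 × 5.77×10⁻⁵ / 1.41×10⁻⁴ = 4.02 m/s
Converting: 4.02 m/s × 3.6 = 14.5 km/h

14.5 km/h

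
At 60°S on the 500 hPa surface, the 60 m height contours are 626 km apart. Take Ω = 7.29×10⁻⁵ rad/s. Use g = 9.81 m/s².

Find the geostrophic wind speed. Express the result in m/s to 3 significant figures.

7.45 m/s

Coriolis parameter at 60°S:
f = 2Ω sin φ = 2 × 7.29×10⁻⁵ × sin 60° = 1.26×10⁻⁴ s⁻¹
Height gradient: |∂Z/∂n| = 60 m / 626000 m = 9.58×10⁻⁵
On a pressure surface, geostrophic balance gives V_g = (g/f)|∂Z/∂n|:
V_g = 9.81 × 9.58×10⁻⁵ / 1.26×10⁻⁴ = 7.45 m/s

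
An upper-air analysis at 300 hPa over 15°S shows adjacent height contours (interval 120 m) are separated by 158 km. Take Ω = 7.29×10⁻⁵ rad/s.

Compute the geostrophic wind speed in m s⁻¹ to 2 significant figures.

200 m s⁻¹

Coriolis parameter at 15°S:
f = 2Ω sin φ = 2 × 7.29×10⁻⁵ × sin 15° = 3.77×10⁻⁵ s⁻¹
Height gradient: |∂Z/∂n| = 120 m / 158000 m = 7.59×10⁻⁴
On a pressure surface, geostrophic balance gives V_g = (g/f)|∂Z/∂n|:
V_g = 9.81 × 7.59×10⁻⁴ / 3.77×10⁻⁵ = 197 m/s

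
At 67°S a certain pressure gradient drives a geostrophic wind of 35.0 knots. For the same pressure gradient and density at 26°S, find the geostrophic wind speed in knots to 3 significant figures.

With the same pressure gradient and density, V_g ∝ 1/f ∝ 1/sin φ.
V₂ = V₁ · sin φ₁ / sin φ₂ = 35.0 × sin 67° / sin 26°
V₂ = 35.0 × 0.9205/0.4384 = 73.5 knots

73.5 knots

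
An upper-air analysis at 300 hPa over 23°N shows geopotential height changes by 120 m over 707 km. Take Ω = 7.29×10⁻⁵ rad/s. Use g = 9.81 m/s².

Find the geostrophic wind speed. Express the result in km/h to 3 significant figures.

Coriolis parameter at 23°N:
f = 2Ω sin φ = 2 × 7.29×10⁻⁵ × sin 23° = 5.70×10⁻⁵ s⁻¹
Height gradient: |∂Z/∂n| = 120 m / 707000 m = 1.70×10⁻⁴
On a pressure surface, geostrophic balance gives V_g = (g/f)|∂Z/∂n|:
V_g = 9.81 × 1.70×10⁻⁴ / 5.70×10⁻⁵ = 29.2 m/s
Converting: 29.2 m/s × 3.6 = 105 km/h

105 km/h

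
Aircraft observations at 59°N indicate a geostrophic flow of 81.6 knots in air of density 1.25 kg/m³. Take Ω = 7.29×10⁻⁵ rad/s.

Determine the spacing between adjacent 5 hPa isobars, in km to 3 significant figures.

Coriolis parameter at 59°N:
f = 2Ω sin φ = 2 × 7.29×10⁻⁵ × sin 59° = 1.25×10⁻⁴ s⁻¹
Wind speed in SI: 81.6 knots = 42.0 m/s
Geostrophic balance rearranged: |∂P/∂n| = f ρ V_g
|∂P/∂n| = 1.25×10⁻⁴ × 1.25 × 42.0 = 6.56×10⁻³ Pa/m
Isobar spacing: Δn = ΔP/|∂P/∂n| = 500 Pa / 6.56×10⁻³ Pa/m = 76245 m ≈ 76.2 km

76.2 km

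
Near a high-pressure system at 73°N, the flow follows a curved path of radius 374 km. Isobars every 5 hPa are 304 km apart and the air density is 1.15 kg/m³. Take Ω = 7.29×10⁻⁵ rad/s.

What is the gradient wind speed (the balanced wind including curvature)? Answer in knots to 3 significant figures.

27.3 knots

Coriolis parameter at 73°N:
f = 2Ω sin φ = 2 × 7.29×10⁻⁵ × sin 73° = 1.39×10⁻⁴ s⁻¹
Pressure gradient: |∂P/∂n| = 500 Pa / 304000 m = 1.64×10⁻³ Pa/m
Geostrophic speed: V_g = |∂P/∂n|/(fρ) = 1.64×10⁻³/(1.39×10⁻⁴ × 1.15) = 10.3 m/s
Around a high, pressure-gradient force acts outward with centrifugal, so Coriolis balances both:
fV = (1/ρ)|∂P/∂n| + V²/R  →  V² − fR·V + fR·V_g = 0
With fR = 1.39×10⁻⁴ × 374×10³ m = 52.1 m/s:
V = [fR − √((fR)² − 4 fR V_g)]/2 = [52.1 − √(52.1² − 4×52.1×10.3)]/2 = 14 m/s
Supergeostrophic (V > V_g = 10.3 m/s), as expected around a high.
Converting: 14 m/s × 1.944 = 27.3 knots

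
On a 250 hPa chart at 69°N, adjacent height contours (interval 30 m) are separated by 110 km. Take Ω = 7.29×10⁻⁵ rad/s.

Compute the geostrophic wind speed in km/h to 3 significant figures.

70.8 km/h

Coriolis parameter at 69°N:
f = 2Ω sin φ = 2 × 7.29×10⁻⁵ × sin 69° = 1.36×10⁻⁴ s⁻¹
Height gradient: |∂Z/∂n| = 30 m / 110000 m = 2.73×10⁻⁴
On a pressure surface, geostrophic balance gives V_g = (g/f)|∂Z/∂n|:
V_g = 9.81 × 2.73×10⁻⁴ / 1.36×10⁻⁴ = 19.7 m/s
Converting: 19.7 m/s × 3.6 = 70.8 km/h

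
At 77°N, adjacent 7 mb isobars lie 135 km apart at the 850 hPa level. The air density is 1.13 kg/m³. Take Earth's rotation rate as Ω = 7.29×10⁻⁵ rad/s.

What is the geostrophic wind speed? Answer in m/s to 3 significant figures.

32.3 m/s

Coriolis parameter at 77°N:
f = 2Ω sin φ = 2 × 7.29×10⁻⁵ × sin 77° = 1.42×10⁻⁴ s⁻¹
Pressure gradient: |∂P/∂n| = 700 Pa / 135000 m = 5.19×10⁻³ Pa/m
Geostrophic balance (pressure-gradient force = Coriolis force):
V_g = (1/(fρ)) |∂P/∂n| = 5.19×10⁻³ / (1.42×10⁻⁴ × 1.13) = 32.3 m/s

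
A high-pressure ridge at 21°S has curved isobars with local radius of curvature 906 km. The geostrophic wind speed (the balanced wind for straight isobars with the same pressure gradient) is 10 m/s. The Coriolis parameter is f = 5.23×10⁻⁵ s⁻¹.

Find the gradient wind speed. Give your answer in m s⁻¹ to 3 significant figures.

14.3 m s⁻¹

Around a high, pressure-gradient force acts outward with centrifugal, so Coriolis balances both:
fV = (1/ρ)|∂P/∂n| + V²/R  →  V² − fR·V + fR·V_g = 0
With fR = 5.23×10⁻⁵ × 906×10³ m = 47.4 m/s:
V = [fR − √((fR)² − 4 fR V_g)]/2 = [47.4 − √(47.4² − 4×47.4×10)]/2 = 14.3 m/s
Supergeostrophic (V > V_g = 10 m/s), as expected around a high.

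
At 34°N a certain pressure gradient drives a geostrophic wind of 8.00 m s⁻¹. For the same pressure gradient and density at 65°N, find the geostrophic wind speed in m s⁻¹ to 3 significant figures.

4.94 m s⁻¹

With the same pressure gradient and density, V_g ∝ 1/f ∝ 1/sin φ.
V₂ = V₁ · sin φ₁ / sin φ₂ = 8.00 × sin 34° / sin 65°
V₂ = 8.00 × 0.5592/0.9063 = 4.94 m s⁻¹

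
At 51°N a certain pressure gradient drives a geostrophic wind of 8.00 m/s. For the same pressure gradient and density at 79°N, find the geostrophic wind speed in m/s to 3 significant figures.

With the same pressure gradient and density, V_g ∝ 1/f ∝ 1/sin φ.
V₂ = V₁ · sin φ₁ / sin φ₂ = 8.00 × sin 51° / sin 79°
V₂ = 8.00 × 0.7771/0.9816 = 6.33 m/s

6.33 m/s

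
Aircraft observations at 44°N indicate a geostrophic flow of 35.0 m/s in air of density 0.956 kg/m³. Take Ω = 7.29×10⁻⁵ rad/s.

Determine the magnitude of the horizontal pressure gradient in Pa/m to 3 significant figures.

Coriolis parameter at 44°N:
f = 2Ω sin φ = 2 × 7.29×10⁻⁵ × sin 44° = 1.01×10⁻⁴ s⁻¹
Geostrophic balance rearranged: |∂P/∂n| = f ρ V_g
|∂P/∂n| = 1.01×10⁻⁴ × 0.956 × 35.0 = 3.39×10⁻³ Pa/m

3.39×10⁻³ Pa/m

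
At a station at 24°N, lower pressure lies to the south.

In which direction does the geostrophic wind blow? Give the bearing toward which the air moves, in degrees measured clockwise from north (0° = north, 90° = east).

270°

The pressure-gradient force points toward the south (bearing 180°).
Geostrophic balance: in the Northern Hemisphere the Coriolis force deflects motion to the right, so the geostrophic wind blows 90° to the right of the pressure-gradient force (low pressure on the left).
Rotating 180° by 90° clockwise gives 270° — the wind blows toward the west.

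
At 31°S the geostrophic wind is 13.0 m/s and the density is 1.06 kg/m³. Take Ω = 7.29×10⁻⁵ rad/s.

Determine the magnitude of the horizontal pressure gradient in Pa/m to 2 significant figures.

Coriolis parameter at 31°S:
f = 2Ω sin φ = 2 × 7.29×10⁻⁵ × sin 31° = 7.51×10⁻⁵ s⁻¹
Geostrophic balance rearranged: |∂P/∂n| = f ρ V_g
|∂P/∂n| = 7.51×10⁻⁵ × 1.06 × 13.0 = 1.03×10⁻³ Pa/m

1.0×10⁻³ Pa/m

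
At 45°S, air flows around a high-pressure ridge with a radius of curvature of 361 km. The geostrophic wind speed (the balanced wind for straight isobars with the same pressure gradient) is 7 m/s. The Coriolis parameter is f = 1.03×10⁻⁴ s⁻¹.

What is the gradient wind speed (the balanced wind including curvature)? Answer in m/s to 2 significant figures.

Around a high, pressure-gradient force acts outward with centrifugal, so Coriolis balances both:
fV = (1/ρ)|∂P/∂n| + V²/R  →  V² − fR·V + fR·V_g = 0
With fR = 1.03×10⁻⁴ × 361×10³ m = 37.2 m/s:
V = [fR − √((fR)² − 4 fR V_g)]/2 = [37.2 − √(37.2² − 4×37.2×7)]/2 = 9.35 m/s
Supergeostrophic (V > V_g = 7 m/s), as expected around a high.

9.4 m/s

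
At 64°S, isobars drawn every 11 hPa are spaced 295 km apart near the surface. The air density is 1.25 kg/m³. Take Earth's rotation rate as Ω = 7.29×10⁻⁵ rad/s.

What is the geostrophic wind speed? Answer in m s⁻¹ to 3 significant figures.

Coriolis parameter at 64°S:
f = 2Ω sin φ = 2 × 7.29×10⁻⁵ × sin 64° = 1.31×10⁻⁴ s⁻¹
Pressure gradient: |∂P/∂n| = 1100 Pa / 295000 m = 3.73×10⁻³ Pa/m
Geostrophic balance (pressure-gradient force = Coriolis force):
V_g = (1/(fρ)) |∂P/∂n| = 3.73×10⁻³ / (1.31×10⁻⁴ × 1.25) = 22.8 m/s

22.8 m s⁻¹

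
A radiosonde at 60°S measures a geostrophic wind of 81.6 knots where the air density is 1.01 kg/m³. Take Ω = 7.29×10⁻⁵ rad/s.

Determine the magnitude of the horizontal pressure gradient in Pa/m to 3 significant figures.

Coriolis parameter at 60°S:
f = 2Ω sin φ = 2 × 7.29×10⁻⁵ × sin 60° = 1.26×10⁻⁴ s⁻¹
Wind speed in SI: 81.6 knots = 42.0 m/s
Geostrophic balance rearranged: |∂P/∂n| = f ρ V_g
|∂P/∂n| = 1.26×10⁻⁴ × 1.01 × 42.0 = 5.35×10⁻³ Pa/m

5.35×10⁻³ Pa/m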